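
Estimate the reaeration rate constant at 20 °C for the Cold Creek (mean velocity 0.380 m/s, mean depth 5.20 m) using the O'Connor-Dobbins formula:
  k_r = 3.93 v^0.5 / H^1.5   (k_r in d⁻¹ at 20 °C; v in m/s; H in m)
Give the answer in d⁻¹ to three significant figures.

k_r ≈ 0.204 d⁻¹

k_r = 3.93 × 0.380^0.5 / 5.20^1.5 = 3.93 × 0.6164 / 11.86 = 0.2043 d⁻¹.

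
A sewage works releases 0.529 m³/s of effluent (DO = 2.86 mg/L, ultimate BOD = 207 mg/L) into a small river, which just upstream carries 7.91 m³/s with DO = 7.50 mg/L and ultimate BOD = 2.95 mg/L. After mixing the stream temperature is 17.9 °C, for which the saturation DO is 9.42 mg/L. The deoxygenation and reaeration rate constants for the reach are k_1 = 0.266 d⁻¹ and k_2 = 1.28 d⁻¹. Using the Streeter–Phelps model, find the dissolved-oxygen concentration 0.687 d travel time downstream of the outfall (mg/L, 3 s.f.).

DO ≈ 6.78 mg/L

Mixed DO = (7.91×7.50 + 0.529×2.86)/(7.91+0.529) = 60.84/8.439 = 7.209 mg/L.
Mixed L₀ = (7.91×2.95 + 0.529×207)/(8.439) = 132.8/8.439 = 15.74 mg/L.
Initial deficit D₀ = C_s − DO₀ = 9.42 − 7.209 = 2.211 mg/L.
D(0.687) = [0.266×15.74/(1.28−0.266)](e^(−0.266×0.687) − e^(−1.28×0.687)) + 2.211 e^(−1.28×0.687)
= 4.129 × (0.8330 − 0.4150) + 2.211 × 0.4150 = 2.643 mg/L.
DO = 9.42 − 2.643 = 6.777 mg/L.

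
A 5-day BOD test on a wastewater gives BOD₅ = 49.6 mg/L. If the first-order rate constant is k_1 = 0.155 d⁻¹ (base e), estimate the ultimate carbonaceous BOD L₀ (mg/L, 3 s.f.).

BOD₅ = L₀(1 − e^(−5k_1)) ⇒ L₀ = BOD₅ / (1 − e^(−5×0.155))
= 49.6 / (1 − 0.4607) = 49.6 / 0.5393 = 91.97 mg/L.

L₀ ≈ 92.0 mg/L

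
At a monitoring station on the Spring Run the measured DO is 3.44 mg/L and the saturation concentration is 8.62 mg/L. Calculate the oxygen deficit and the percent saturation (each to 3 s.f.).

D = C_s − C = 8.62 − 3.44 = 5.18 mg/L.
% saturation = 3.44/8.62 × 100 = 39.9 %.

D ≈ 5.18 mg/L; 39.9 % saturation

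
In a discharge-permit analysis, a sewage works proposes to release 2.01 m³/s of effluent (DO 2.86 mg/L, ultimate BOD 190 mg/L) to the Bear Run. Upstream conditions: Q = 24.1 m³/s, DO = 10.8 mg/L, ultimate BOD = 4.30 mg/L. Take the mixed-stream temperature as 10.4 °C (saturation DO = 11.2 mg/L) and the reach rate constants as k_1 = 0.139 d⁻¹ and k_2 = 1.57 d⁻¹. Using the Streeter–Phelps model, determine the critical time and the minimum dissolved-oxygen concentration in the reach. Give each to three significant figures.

Mixed DO = (24.1×10.8 + 2.01×2.86)/(24.1+2.01) = 266.0/26.11 = 10.19 mg/L.
Mixed L₀ = (24.1×4.30 + 2.01×190)/(26.11) = 485.5/26.11 = 18.60 mg/L.
Initial deficit D₀ = C_s − DO₀ = 11.2 − 10.19 = 1.011 mg/L.
t_c = (1/1.431) ln[(1.57/0.139)(1 − 1.011×1.431/(0.139×18.60))] = 0.6988 × ln(4.972) = 1.121 d.
D_c = (0.139/1.57) × 18.60 × e^(−0.139×1.121) = 0.08854 × 18.60 × 0.8557 = 1.409 mg/L.
Minimum DO = 11.2 − 1.409 = 9.791 mg/L.

t_c ≈ 1.12 d; minimum DO ≈ 9.79 mg/L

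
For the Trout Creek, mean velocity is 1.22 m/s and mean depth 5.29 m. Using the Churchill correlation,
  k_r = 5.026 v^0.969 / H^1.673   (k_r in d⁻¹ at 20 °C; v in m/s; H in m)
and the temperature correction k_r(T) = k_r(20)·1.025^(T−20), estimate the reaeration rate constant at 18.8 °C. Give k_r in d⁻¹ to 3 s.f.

k_r(20) = 5.026 × 1.22^0.969 / 5.29^1.673 = 5.026 × 1.213 / 16.23 = 0.3755 d⁻¹.
k_r(18.8) = 0.3755 × 1.025^(18.8−20) = 0.3755 × 0.9708 = 0.3645 d⁻¹.

k_r ≈ 0.364 d⁻¹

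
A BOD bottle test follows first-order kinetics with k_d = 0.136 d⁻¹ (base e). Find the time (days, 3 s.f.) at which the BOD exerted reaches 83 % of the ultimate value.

y/L₀ = 1 − e^(−k_d t) = 0.83 ⇒ e^(−k_d t) = 0.170
t = −ln(0.170) / 0.136 = 1.772 / 0.136 = 13.03 d.

t ≈ 13.0 d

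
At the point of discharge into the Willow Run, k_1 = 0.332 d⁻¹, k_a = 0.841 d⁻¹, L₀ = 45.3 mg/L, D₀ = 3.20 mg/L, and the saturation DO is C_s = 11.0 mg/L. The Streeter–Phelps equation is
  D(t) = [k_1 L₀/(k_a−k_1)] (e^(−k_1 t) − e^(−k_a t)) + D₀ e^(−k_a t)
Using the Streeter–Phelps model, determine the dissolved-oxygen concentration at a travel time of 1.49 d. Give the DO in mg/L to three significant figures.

DO ≈ 0.508 mg/L

k_1 L₀/(k_a−k_1) = 0.332×45.3/(0.841−0.332) = 15.04/0.5090 = 29.55 mg/L.
e^(−k_1 t) = e^(−0.332×1.490) = 0.6098; e^(−k_a t) = e^(−0.841×1.490) = 0.2856.
D = 29.55 × (0.6098 − 0.2856) + 3.20 × 0.2856 = 9.578 + 0.9140 = 10.49 mg/L.
DO = C_s − D = 11.0 − 10.49 = 0.5084 mg/L.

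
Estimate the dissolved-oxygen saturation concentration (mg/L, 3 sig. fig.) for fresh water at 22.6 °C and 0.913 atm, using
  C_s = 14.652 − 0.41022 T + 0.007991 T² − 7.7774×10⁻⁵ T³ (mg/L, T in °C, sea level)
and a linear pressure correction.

C_s ≈ 7.82 mg/L

At sea level: C_s = 14.652 − 0.41022×22.6 + 0.007991×22.6² − 7.7774×10⁻⁵×22.6³ = 8.565 mg/L.
Pressure correction: C_s' = 8.565 × 0.913 = 7.820 mg/L.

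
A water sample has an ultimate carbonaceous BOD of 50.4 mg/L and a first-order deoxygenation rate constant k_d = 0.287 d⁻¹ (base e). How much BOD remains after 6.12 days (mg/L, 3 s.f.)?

L_t = L₀ e^(−k_d t) = 50.4 × e^(−0.287×6.12) = 50.4 × 0.1727 = 8.702 mg/L.

L ≈ 8.70 mg/L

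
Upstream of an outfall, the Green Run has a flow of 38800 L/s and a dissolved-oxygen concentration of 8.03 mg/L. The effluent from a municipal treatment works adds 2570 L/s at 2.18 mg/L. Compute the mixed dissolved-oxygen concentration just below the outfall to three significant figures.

Flow-weighted mixing: C = (Q_r C_r + Q_w C_w)/(Q_r + Q_w)
= (38800×8.03 + 2570×2.18)/(38800 + 2570) = 317200/41370 = 7.667 mg/L.

7.67 mg/L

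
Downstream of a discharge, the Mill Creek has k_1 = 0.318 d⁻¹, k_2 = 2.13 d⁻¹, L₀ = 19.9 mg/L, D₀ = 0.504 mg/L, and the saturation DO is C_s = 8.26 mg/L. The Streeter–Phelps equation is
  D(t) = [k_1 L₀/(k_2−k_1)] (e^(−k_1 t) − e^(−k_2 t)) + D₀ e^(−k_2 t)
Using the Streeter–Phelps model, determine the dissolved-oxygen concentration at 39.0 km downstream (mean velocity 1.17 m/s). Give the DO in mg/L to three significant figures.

DO ≈ 6.48 mg/L

Travel time t = x/v = 39.0 km / (1.17 m/s) = 39000 m / 1.17 m/s = 33330 s = 0.3858 d.
k_1 L₀/(k_2−k_1) = 0.318×19.9/(2.13−0.318) = 6.328/1.812 = 3.492 mg/L.
e^(−k_1 t) = e^(−0.318×0.3858) = 0.8845; e^(−k_2 t) = e^(−2.13×0.3858) = 0.4397.
D = 3.492 × (0.8845 − 0.4397) + 0.504 × 0.4397 = 1.554 + 0.2216 = 1.775 mg/L.
DO = C_s − D = 8.26 − 1.775 = 6.485 mg/L.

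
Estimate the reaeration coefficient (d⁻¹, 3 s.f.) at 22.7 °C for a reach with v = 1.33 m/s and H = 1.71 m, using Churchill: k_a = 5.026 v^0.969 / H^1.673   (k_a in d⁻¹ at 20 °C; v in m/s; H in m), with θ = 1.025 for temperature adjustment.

k_a ≈ 2.89 d⁻¹

k_a(20) = 5.026 × 1.33^0.969 / 1.71^1.673 = 5.026 × 1.318 / 2.454 = 2.700 d⁻¹.
k_a(22.7) = 2.700 × 1.025^(22.7−20) = 2.700 × 1.069 = 2.887 d⁻¹.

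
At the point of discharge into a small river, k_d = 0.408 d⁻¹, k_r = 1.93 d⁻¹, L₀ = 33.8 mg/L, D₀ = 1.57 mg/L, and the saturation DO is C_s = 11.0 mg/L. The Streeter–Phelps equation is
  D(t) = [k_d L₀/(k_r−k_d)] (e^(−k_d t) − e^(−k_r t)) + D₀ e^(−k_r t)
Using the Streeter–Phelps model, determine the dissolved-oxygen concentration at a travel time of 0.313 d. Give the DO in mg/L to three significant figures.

k_d L₀/(k_r−k_d) = 0.408×33.8/(1.93−0.408) = 13.79/1.522 = 9.061 mg/L.
e^(−k_d t) = e^(−0.408×0.3130) = 0.8801; e^(−k_r t) = e^(−1.93×0.3130) = 0.5466.
D = 9.061 × (0.8801 − 0.5466) + 1.57 × 0.5466 = 3.022 + 0.8581 = 3.880 mg/L.
DO = C_s − D = 11.0 − 3.880 = 7.120 mg/L.

DO ≈ 7.12 mg/L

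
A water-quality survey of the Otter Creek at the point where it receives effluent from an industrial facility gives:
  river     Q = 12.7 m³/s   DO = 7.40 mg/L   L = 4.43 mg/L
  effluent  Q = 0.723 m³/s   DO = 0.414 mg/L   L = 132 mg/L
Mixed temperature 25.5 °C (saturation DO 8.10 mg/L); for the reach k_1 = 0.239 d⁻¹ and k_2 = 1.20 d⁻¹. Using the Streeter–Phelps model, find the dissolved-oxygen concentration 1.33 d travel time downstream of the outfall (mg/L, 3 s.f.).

DO ≈ 6.41 mg/L

Mixed DO = (12.7×7.40 + 0.723×0.414)/(12.7+0.723) = 94.28/13.42 = 7.024 mg/L.
Mixed L₀ = (12.7×4.43 + 0.723×132)/(13.42) = 151.7/13.42 = 11.30 mg/L.
Initial deficit D₀ = C_s − DO₀ = 8.10 − 7.024 = 1.076 mg/L.
D(1.33) = [0.239×11.30/(1.20−0.239)](e^(−0.239×1.33) − e^(−1.20×1.33)) + 1.076 e^(−1.20×1.33)
= 2.811 × (0.7277 − 0.2027) + 1.076 × 0.2027 = 1.694 mg/L.
DO = 8.10 − 1.694 = 6.406 mg/L.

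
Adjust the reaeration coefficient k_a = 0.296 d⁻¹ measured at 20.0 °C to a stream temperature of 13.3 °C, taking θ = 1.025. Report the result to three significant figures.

k_a(T₂) = k_a(T₁) · θ^(T₂−T₁) = 0.296 × 1.025^(13.3−20.0)
= 0.296 × 1.025^-6.70 = 0.296 × 0.8475 = 0.2509 d⁻¹.

k_a ≈ 0.251 d⁻¹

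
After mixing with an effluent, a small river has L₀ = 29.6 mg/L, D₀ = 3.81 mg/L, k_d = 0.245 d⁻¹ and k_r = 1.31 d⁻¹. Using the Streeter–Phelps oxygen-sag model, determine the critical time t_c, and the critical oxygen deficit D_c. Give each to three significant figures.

t_c ≈ 0.804 d; D_c ≈ 4.55 mg/L

At the critical point dD/dt = 0, so k_d L₀ e^(−k_d t) = k_r D. Substituting D(t) from the Streeter–Phelps equation and solving for t gives
t_c = ln[(k_r/k_d)(1 − D₀(k_r−k_d)/(k_d L₀))] / (k_r−k_d).
Here k_r−k_d = 1.065 d⁻¹ and 1 − D₀(k_r−k_d)/(k_d L₀) = 1 − 3.81×1.065/(0.245×29.6) = 0.4405, so
t_c = ln(5.347 × 0.4405) / 1.065 = 0.8566 / 1.065 = 0.8043 d.
L(t_c) = L₀ e^(−k_d t_c) = 29.6 × 0.8211 = 24.31 mg/L, and at the critical point k_r D_c = k_d L, so D_c = (0.245/1.31) × 24.31 = 4.546 mg/L.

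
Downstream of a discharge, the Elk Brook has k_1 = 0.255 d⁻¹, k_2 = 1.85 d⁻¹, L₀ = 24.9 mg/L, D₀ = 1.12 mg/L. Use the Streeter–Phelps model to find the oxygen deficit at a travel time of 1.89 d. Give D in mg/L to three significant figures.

D ≈ 2.37 mg/L

k_1 L₀/(k_2−k_1) = 0.255×24.9/(1.85−0.255) = 6.349/1.595 = 3.981 mg/L.
e^(−k_1 t) = e^(−0.255×1.890) = 0.6176; e^(−k_2 t) = e^(−1.85×1.890) = 0.03030.
D = 3.981 × (0.6176 − 0.03030) + 1.12 × 0.03030 = 2.338 + 0.03394 = 2.372 mg/L.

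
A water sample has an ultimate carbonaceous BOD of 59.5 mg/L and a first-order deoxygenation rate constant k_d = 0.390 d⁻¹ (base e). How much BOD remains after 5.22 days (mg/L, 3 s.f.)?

L_t = L₀ e^(−k_d t) = 59.5 × e^(−0.390×5.22) = 59.5 × 0.1306 = 7.769 mg/L.

L ≈ 7.77 mg/L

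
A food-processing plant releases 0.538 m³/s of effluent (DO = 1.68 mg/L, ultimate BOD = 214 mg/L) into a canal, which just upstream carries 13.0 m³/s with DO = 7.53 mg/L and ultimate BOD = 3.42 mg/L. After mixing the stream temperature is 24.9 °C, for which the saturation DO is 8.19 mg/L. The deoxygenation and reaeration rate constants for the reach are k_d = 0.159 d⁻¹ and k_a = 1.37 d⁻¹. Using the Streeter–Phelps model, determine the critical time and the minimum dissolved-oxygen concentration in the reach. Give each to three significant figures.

t_c ≈ 1.07 d; minimum DO ≈ 7.04 mg/L

Mixed DO = (13.0×7.53 + 0.538×1.68)/(13.0+0.538) = 98.79/13.54 = 7.298 mg/L.
Mixed L₀ = (13.0×3.42 + 0.538×214)/(13.54) = 159.6/13.54 = 11.79 mg/L.
Initial deficit D₀ = C_s − DO₀ = 8.19 − 7.298 = 0.8925 mg/L.
t_c = (1/1.211) ln[(1.37/0.159)(1 − 0.8925×1.211/(0.159×11.79))] = 0.8258 × ln(3.648) = 1.069 d.
D_c = (0.159/1.37) × 11.79 × e^(−0.159×1.069) = 0.1161 × 11.79 × 0.8437 = 1.154 mg/L.
Minimum DO = 8.19 − 1.154 = 7.036 mg/L.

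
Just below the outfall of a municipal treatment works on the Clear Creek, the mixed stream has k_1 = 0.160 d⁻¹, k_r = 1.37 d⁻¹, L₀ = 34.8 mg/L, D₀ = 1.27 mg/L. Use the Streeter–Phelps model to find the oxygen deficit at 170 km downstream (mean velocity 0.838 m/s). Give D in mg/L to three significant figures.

D ≈ 3.03 mg/L

Travel time t = x/v = 170 km / (0.838 m/s) = 170000 m / 0.838 m/s = 202900 s = 2.348 d.
k_1 L₀/(k_r−k_1) = 0.160×34.8/(1.37−0.160) = 5.568/1.210 = 4.602 mg/L.
e^(−k_1 t) = e^(−0.160×2.348) = 0.6868; e^(−k_r t) = e^(−1.37×2.348) = 0.04009.
D = 4.602 × (0.6868 − 0.04009) + 1.27 × 0.04009 = 2.976 + 0.05091 = 3.027 mg/L.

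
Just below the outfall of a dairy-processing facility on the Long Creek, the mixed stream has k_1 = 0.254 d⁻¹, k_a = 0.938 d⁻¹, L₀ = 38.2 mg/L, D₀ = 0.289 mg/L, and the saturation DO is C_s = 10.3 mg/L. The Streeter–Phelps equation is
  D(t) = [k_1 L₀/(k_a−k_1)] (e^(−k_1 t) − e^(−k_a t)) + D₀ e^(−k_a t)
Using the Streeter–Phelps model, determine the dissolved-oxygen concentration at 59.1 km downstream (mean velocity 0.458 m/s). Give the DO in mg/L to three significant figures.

Travel time t = x/v = 59.1 km / (0.458 m/s) = 59100 m / 0.458 m/s = 129000 s = 1.494 d.
k_1 L₀/(k_a−k_1) = 0.254×38.2/(0.938−0.254) = 9.703/0.6840 = 14.19 mg/L.
e^(−k_1 t) = e^(−0.254×1.494) = 0.6843; e^(−k_a t) = e^(−0.938×1.494) = 0.2464.
D = 14.19 × (0.6843 − 0.2464) + 0.289 × 0.2464 = 6.212 + 0.07120 = 6.283 mg/L.
DO = C_s − D = 10.3 − 6.283 = 4.017 mg/L.

DO ≈ 4.02 mg/L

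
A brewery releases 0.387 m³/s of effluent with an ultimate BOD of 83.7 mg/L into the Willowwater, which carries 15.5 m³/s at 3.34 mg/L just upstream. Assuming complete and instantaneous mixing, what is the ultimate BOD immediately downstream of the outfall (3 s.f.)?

5.30 mg/L

Flow-weighted mixing: C = (Q_r C_r + Q_w C_w)/(Q_r + Q_w)
= (15.5×3.34 + 0.387×83.7)/(15.5 + 0.387) = 84.16/15.89 = 5.298 mg/L.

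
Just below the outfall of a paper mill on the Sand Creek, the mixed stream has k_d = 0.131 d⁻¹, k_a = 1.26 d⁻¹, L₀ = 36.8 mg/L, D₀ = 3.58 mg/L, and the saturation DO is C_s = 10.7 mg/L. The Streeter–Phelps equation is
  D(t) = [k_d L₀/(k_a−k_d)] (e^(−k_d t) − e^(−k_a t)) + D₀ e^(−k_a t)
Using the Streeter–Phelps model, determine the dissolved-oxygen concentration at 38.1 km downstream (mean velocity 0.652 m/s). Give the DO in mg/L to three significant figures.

DO ≈ 7.09 mg/L

Travel time t = x/v = 38.1 km / (0.652 m/s) = 38100 m / 0.652 m/s = 58440 s = 0.6763 d.
k_d L₀/(k_a−k_d) = 0.131×36.8/(1.26−0.131) = 4.821/1.129 = 4.270 mg/L.
e^(−k_d t) = e^(−0.131×0.6763) = 0.9152; e^(−k_a t) = e^(−1.26×0.6763) = 0.4265.
D = 4.270 × (0.9152 − 0.4265) + 3.58 × 0.4265 = 2.087 + 1.527 = 3.614 mg/L.
DO = C_s − D = 10.7 − 3.614 = 7.086 mg/L.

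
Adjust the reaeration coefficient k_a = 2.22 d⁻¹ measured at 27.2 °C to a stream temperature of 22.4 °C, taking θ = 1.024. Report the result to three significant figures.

k_a(T₂) = k_a(T₁) · θ^(T₂−T₁) = 2.22 × 1.024^(22.4−27.2)
= 2.22 × 1.024^-4.80 = 2.22 × 0.8924 = 1.981 d⁻¹.

k_a ≈ 1.98 d⁻¹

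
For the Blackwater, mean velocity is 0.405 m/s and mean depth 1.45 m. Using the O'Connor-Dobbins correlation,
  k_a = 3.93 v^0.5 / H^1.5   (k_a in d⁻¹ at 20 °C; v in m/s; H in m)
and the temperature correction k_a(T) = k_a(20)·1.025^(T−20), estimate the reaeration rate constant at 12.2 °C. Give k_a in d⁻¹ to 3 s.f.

k_a ≈ 1.18 d⁻¹

k_a(20) = 3.93 × 0.405^0.5 / 1.45^1.5 = 3.93 × 0.6364 / 1.746 = 1.432 d⁻¹.
k_a(12.2) = 1.432 × 1.025^(12.2−20) = 1.432 × 0.8248 = 1.181 d⁻¹.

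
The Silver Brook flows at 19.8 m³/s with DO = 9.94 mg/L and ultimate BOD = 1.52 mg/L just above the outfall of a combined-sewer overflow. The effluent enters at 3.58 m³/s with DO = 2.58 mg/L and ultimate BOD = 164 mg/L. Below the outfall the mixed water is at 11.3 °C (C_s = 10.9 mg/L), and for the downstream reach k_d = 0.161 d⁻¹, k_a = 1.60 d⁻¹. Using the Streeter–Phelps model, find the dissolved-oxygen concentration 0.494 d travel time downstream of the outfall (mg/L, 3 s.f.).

Mixed DO = (19.8×9.94 + 3.58×2.58)/(19.8+3.58) = 206.0/23.38 = 8.813 mg/L.
Mixed L₀ = (19.8×1.52 + 3.58×164)/(23.38) = 617.2/23.38 = 26.40 mg/L.
Initial deficit D₀ = C_s − DO₀ = 10.9 − 8.813 = 2.087 mg/L.
D(0.494) = [0.161×26.40/(1.60−0.161)](e^(−0.161×0.494) − e^(−1.60×0.494)) + 2.087 e^(−1.60×0.494)
= 2.954 × (0.9235 − 0.4537) + 2.087 × 0.4537 = 2.335 mg/L.
DO = 10.9 − 2.335 = 8.565 mg/L.

DO ≈ 8.57 mg/L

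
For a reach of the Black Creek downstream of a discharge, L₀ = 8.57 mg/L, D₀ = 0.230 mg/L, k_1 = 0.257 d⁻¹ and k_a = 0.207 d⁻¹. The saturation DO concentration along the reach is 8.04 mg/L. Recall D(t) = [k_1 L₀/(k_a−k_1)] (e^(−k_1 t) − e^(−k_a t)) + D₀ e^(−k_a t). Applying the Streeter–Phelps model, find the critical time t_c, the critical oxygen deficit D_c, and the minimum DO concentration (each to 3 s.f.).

With k_a/k_1 = 0.8054 and 1 − D₀(k_a−k_1)/(k_1 L₀) = 1.005,
t_c = ln(0.8054 × 1.005) / (0.207 − 0.257) = ln(0.8097) / -0.05000 = -0.2111/-0.05000 = 4.223 d.
L(t_c) = L₀ e^(−k_1 t_c) = 8.57 × 0.3378 = 2.895 mg/L, and at the critical point k_a D_c = k_1 L, so D_c = (0.257/0.207) × 2.895 = 3.594 mg/L.
Minimum DO = C_s − D_c = 8.04 − 3.594 = 4.446 mg/L.

t_c ≈ 4.22 d; D_c ≈ 3.59 mg/L; min DO ≈ 4.45 mg/L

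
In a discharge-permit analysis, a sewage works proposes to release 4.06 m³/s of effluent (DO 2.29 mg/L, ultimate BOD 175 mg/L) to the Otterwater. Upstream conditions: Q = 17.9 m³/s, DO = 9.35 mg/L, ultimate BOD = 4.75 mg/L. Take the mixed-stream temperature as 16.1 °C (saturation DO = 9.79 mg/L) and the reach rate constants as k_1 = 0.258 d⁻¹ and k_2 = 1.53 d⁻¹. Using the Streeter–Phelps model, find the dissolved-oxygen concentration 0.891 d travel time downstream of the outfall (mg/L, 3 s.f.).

Mixed DO = (17.9×9.35 + 4.06×2.29)/(17.9+4.06) = 176.7/21.96 = 8.045 mg/L.
Mixed L₀ = (17.9×4.75 + 4.06×175)/(21.96) = 795.5/21.96 = 36.23 mg/L.
Initial deficit D₀ = C_s − DO₀ = 9.79 − 8.045 = 1.745 mg/L.
D(0.891) = [0.258×36.23/(1.53−0.258)](e^(−0.258×0.891) − e^(−1.53×0.891)) + 1.745 e^(−1.53×0.891)
= 7.348 × (0.7946 − 0.2558) + 1.745 × 0.2558 = 4.405 mg/L.
DO = 9.79 − 4.405 = 5.385 mg/L.

DO ≈ 5.38 mg/L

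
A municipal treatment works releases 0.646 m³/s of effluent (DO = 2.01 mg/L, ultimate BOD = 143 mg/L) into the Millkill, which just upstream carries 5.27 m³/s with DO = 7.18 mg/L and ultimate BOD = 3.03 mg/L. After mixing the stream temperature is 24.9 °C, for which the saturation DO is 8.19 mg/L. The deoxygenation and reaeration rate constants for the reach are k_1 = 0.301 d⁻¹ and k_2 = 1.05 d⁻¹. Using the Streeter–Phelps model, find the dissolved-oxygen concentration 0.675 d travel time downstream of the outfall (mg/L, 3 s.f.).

Mixed DO = (5.27×7.18 + 0.646×2.01)/(5.27+0.646) = 39.14/5.916 = 6.615 mg/L.
Mixed L₀ = (5.27×3.03 + 0.646×143)/(5.916) = 108.3/5.916 = 18.31 mg/L.
Initial deficit D₀ = C_s − DO₀ = 8.19 − 6.615 = 1.575 mg/L.
D(0.675) = [0.301×18.31/(1.05−0.301)](e^(−0.301×0.675) − e^(−1.05×0.675)) + 1.575 e^(−1.05×0.675)
= 7.360 × (0.8161 − 0.4923) + 1.575 × 0.4923 = 3.159 mg/L.
DO = 8.19 − 3.159 = 5.031 mg/L.

DO ≈ 5.03 mg/L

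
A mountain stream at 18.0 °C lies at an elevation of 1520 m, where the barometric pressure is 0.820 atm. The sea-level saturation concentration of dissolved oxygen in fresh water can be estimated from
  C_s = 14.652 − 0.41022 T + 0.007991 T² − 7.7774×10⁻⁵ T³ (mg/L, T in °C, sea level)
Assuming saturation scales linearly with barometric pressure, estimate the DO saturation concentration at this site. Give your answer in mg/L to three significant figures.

At sea level: C_s = 14.652 − 0.41022×18.0 + 0.007991×18.0² − 7.7774×10⁻⁵×18.0³ = 9.404 mg/L.
Pressure correction: C_s' = 9.404 × 0.820 = 7.711 mg/L.

C_s ≈ 7.71 mg/L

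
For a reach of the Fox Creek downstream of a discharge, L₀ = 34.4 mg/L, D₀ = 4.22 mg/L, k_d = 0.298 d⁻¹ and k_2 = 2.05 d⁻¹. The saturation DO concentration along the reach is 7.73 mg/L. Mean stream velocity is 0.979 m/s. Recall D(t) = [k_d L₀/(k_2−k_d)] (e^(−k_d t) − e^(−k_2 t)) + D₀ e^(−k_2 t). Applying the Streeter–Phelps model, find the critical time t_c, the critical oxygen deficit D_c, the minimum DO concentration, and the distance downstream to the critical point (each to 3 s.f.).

t_c ≈ 0.372 d; D_c ≈ 4.48 mg/L; min DO ≈ 3.25 mg/L; x_c ≈ 31.4 km

With k_2/k_d = 6.879 and 1 − D₀(k_2−k_d)/(k_d L₀) = 0.2788,
t_c = ln(6.879 × 0.2788) / (2.05 − 0.298) = ln(1.918) / 1.752 = 0.6511/1.752 = 0.3717 d.
L(t_c) = L₀ e^(−k_d t_c) = 34.4 × 0.8952 = 30.79 mg/L, and at the critical point k_2 D_c = k_d L, so D_c = (0.298/2.05) × 30.79 = 4.476 mg/L.
Minimum DO = C_s − D_c = 7.73 − 4.476 = 3.254 mg/L.
x_c = v t_c = 0.979 m/s × 0.3717 d × 86400 s/d = 31440 m ≈ 31.4 km.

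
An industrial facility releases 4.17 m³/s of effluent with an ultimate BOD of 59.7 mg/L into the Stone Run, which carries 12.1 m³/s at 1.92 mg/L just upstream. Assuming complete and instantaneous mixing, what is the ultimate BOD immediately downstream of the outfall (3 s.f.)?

Flow-weighted mixing: C = (Q_r C_r + Q_w C_w)/(Q_r + Q_w)
= (12.1×1.92 + 4.17×59.7)/(12.1 + 4.17) = 272.2/16.27 = 16.73 mg/L.

16.7 mg/L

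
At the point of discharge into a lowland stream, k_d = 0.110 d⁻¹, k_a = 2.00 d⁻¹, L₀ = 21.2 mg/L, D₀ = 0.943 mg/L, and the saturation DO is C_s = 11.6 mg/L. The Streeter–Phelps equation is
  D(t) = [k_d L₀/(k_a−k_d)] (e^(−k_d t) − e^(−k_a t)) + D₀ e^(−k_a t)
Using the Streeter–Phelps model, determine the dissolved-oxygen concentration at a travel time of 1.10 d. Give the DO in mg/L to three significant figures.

DO ≈ 10.5 mg/L

k_d L₀/(k_a−k_d) = 0.110×21.2/(2.00−0.110) = 2.332/1.890 = 1.234 mg/L.
e^(−k_d t) = e^(−0.110×1.100) = 0.8860; e^(−k_a t) = e^(−2.00×1.100) = 0.1108.
D = 1.234 × (0.8860 − 0.1108) + 0.943 × 0.1108 = 0.9565 + 0.1045 = 1.061 mg/L.
DO = C_s − D = 11.6 − 1.061 = 10.54 mg/L.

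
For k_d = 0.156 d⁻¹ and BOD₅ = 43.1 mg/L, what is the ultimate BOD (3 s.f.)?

BOD₅ = L₀(1 − e^(−5k_d)) ⇒ L₀ = BOD₅ / (1 − e^(−5×0.156))
= 43.1 / (1 − 0.4584) = 43.1 / 0.5416 = 79.58 mg/L.

L₀ ≈ 79.6 mg/L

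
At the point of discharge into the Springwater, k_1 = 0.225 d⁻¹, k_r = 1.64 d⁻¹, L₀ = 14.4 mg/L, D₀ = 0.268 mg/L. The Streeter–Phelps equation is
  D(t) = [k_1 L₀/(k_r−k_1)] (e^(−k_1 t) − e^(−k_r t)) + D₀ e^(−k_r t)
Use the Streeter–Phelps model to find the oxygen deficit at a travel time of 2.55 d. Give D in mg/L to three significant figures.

k_1 L₀/(k_r−k_1) = 0.225×14.4/(1.64−0.225) = 3.240/1.415 = 2.290 mg/L.
e^(−k_1 t) = e^(−0.225×2.550) = 0.5634; e^(−k_r t) = e^(−1.64×2.550) = 0.01527.
D = 2.290 × (0.5634 − 0.01527) + 0.268 × 0.01527 = 1.255 + 0.004092 = 1.259 mg/L.

D ≈ 1.26 mg/L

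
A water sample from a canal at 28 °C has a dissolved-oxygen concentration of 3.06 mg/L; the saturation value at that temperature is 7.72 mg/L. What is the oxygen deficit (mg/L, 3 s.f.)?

D = C_s − C = 7.72 − 3.06 = 4.66 mg/L.

D ≈ 4.66 mg/L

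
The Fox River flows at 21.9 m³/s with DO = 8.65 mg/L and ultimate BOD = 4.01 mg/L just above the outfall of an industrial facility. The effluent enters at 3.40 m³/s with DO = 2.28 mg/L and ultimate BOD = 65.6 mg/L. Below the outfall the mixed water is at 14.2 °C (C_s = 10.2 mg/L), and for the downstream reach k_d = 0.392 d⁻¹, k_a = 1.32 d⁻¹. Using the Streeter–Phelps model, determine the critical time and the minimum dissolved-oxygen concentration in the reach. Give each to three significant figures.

t_c ≈ 0.637 d; minimum DO ≈ 7.36 mg/L

Mixed DO = (21.9×8.65 + 3.40×2.28)/(21.9+3.40) = 197.2/25.30 = 7.794 mg/L.
Mixed L₀ = (21.9×4.01 + 3.40×65.6)/(25.30) = 310.9/25.30 = 12.29 mg/L.
Initial deficit D₀ = C_s − DO₀ = 10.2 − 7.794 = 2.406 mg/L.
t_c = (1/0.9280) ln[(1.32/0.392)(1 − 2.406×0.9280/(0.392×12.29))] = 1.078 × ln(1.806) = 0.6372 d.
D_c = (0.392/1.32) × 12.29 × e^(−0.392×0.6372) = 0.2970 × 12.29 × 0.7790 = 2.842 mg/L.
Minimum DO = 10.2 − 2.842 = 7.358 mg/L.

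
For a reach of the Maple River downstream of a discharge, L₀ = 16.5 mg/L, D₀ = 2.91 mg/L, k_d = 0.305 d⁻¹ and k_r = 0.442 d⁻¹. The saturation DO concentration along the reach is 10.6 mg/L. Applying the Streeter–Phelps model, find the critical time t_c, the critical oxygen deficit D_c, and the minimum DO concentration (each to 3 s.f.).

t_c = [1/(k_r−k_d)] ln[(k_r/k_d)(1 − D₀(k_r−k_d)/(k_d L₀))]
= [1/(0.442−0.305)] ln[(0.442/0.305)(1 − 2.91×0.1370/(0.305×16.5))]
= (1/0.1370) ln[1.449 × 0.9208] = 7.299 × ln(1.334) = 7.299 × 0.2885 = 2.106 d.
L(t_c) = L₀ e^(−k_d t_c) = 16.5 × 0.5261 = 8.681 mg/L, and at the critical point k_r D_c = k_d L, so D_c = (0.305/0.442) × 8.681 = 5.990 mg/L.
Minimum DO = C_s − D_c = 10.6 − 5.990 = 4.610 mg/L.

t_c ≈ 2.11 d; D_c ≈ 5.99 mg/L; min DO ≈ 4.61 mg/L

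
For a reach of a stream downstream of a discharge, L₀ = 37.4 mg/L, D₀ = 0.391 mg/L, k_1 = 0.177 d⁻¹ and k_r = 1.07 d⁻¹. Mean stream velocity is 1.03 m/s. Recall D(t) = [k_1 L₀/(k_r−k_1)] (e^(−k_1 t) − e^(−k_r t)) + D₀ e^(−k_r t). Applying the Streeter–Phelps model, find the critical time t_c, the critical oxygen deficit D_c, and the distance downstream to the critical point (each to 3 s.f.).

t_c ≈ 1.95 d; D_c ≈ 4.38 mg/L; x_c ≈ 174 km

At the critical point dD/dt = 0, so k_1 L₀ e^(−k_1 t) = k_r D. Substituting D(t) from the Streeter–Phelps equation and solving for t gives
t_c = ln[(k_r/k_1)(1 − D₀(k_r−k_1)/(k_1 L₀))] / (k_r−k_1).
Here k_r−k_1 = 0.8930 d⁻¹ and 1 − D₀(k_r−k_1)/(k_1 L₀) = 1 − 0.391×0.8930/(0.177×37.4) = 0.9473, so
t_c = ln(6.045 × 0.9473) / 0.8930 = 1.745 / 0.8930 = 1.954 d.
L(t_c) = L₀ e^(−k_1 t_c) = 37.4 × 0.7076 = 26.46 mg/L, and at the critical point k_r D_c = k_1 L, so D_c = (0.177/1.07) × 26.46 = 4.378 mg/L.
x_c = v t_c = 1.03 m/s × 1.954 d × 86400 s/d = 173900 m ≈ 174 km.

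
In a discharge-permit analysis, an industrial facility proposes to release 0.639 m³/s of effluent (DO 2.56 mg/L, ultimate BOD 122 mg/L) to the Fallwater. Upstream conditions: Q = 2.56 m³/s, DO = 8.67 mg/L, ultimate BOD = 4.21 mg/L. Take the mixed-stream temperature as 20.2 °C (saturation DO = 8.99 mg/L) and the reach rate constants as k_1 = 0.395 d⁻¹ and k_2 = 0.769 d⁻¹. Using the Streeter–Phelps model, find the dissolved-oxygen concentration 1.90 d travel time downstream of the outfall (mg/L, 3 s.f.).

Mixed DO = (2.56×8.67 + 0.639×2.56)/(2.56+0.639) = 23.83/3.199 = 7.450 mg/L.
Mixed L₀ = (2.56×4.21 + 0.639×122)/(3.199) = 88.74/3.199 = 27.74 mg/L.
Initial deficit D₀ = C_s − DO₀ = 8.99 − 7.450 = 1.540 mg/L.
D(1.90) = [0.395×27.74/(0.769−0.395)](e^(−0.395×1.90) − e^(−0.769×1.90)) + 1.540 e^(−0.769×1.90)
= 29.30 × (0.4721 − 0.2320) + 1.540 × 0.2320 = 7.393 mg/L.
DO = 8.99 − 7.393 = 1.597 mg/L.

DO ≈ 1.60 mg/L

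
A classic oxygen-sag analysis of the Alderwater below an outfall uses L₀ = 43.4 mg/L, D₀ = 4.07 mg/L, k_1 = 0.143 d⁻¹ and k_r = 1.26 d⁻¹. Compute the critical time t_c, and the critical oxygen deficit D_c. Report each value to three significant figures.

t_c = [1/(k_r−k_1)] ln[(k_r/k_1)(1 − D₀(k_r−k_1)/(k_1 L₀))]
= [1/(1.26−0.143)] ln[(1.26/0.143)(1 − 4.07×1.117/(0.143×43.4))]
= (1/1.117) ln[8.811 × 0.2675] = 0.8953 × ln(2.357) = 0.8953 × 0.8573 = 0.7675 d.
L(t_c) = L₀ e^(−k_1 t_c) = 43.4 × 0.8961 = 38.89 mg/L, and at the critical point k_r D_c = k_1 L, so D_c = (0.143/1.26) × 38.89 = 4.414 mg/L.

t_c ≈ 0.767 d; D_c ≈ 4.41 mg/L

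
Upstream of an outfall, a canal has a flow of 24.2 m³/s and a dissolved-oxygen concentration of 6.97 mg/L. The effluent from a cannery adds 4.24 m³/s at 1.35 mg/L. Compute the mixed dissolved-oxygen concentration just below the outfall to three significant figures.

6.13 mg/L

Flow-weighted mixing: C = (Q_r C_r + Q_w C_w)/(Q_r + Q_w)
= (24.2×6.97 + 4.24×1.35)/(24.2 + 4.24) = 174.4/28.44 = 6.132 mg/L.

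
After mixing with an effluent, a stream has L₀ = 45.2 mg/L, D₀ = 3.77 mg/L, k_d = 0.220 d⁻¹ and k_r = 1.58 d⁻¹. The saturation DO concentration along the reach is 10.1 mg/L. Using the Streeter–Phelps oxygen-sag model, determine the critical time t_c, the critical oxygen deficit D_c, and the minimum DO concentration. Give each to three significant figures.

t_c = [1/(k_r−k_d)] ln[(k_r/k_d)(1 − D₀(k_r−k_d)/(k_d L₀))]
= [1/(1.58−0.220)] ln[(1.58/0.220)(1 − 3.77×1.360/(0.220×45.2))]
= (1/1.360) ln[7.182 × 0.4844] = 0.7353 × ln(3.479) = 0.7353 × 1.247 = 0.9167 d.
L(t_c) = L₀ e^(−k_d t_c) = 45.2 × 0.8174 = 36.94 mg/L, and at the critical point k_r D_c = k_d L, so D_c = (0.220/1.58) × 36.94 = 5.144 mg/L.
Minimum DO = C_s − D_c = 10.1 − 5.144 = 4.956 mg/L.

t_c ≈ 0.917 d; D_c ≈ 5.14 mg/L; min DO ≈ 4.96 mg/L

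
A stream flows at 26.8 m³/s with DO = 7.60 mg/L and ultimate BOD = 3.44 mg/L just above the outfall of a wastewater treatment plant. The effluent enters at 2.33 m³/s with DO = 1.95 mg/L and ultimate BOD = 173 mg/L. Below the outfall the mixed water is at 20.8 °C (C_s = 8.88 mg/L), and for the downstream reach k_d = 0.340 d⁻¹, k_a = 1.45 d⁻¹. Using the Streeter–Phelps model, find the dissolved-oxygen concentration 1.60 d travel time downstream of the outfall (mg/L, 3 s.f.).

DO ≈ 6.20 mg/L

Mixed DO = (26.8×7.60 + 2.33×1.95)/(26.8+2.33) = 208.2/29.13 = 7.148 mg/L.
Mixed L₀ = (26.8×3.44 + 2.33×173)/(29.13) = 495.3/29.13 = 17.00 mg/L.
Initial deficit D₀ = C_s − DO₀ = 8.88 − 7.148 = 1.732 mg/L.
D(1.60) = [0.340×17.00/(1.45−0.340)](e^(−0.340×1.60) − e^(−1.45×1.60)) + 1.732 e^(−1.45×1.60)
= 5.208 × (0.5804 − 0.09827) + 1.732 × 0.09827 = 2.681 mg/L.
DO = 8.88 − 2.681 = 6.199 mg/L.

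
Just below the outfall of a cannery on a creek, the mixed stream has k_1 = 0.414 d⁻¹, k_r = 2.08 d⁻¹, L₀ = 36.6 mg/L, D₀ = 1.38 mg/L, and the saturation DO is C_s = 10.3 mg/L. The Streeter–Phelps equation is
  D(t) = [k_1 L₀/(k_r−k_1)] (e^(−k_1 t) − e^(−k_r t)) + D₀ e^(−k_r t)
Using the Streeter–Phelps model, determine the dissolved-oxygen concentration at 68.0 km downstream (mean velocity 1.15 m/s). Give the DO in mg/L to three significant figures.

DO ≈ 5.31 mg/L

Travel time t = x/v = 68.0 km / (1.15 m/s) = 68000 m / 1.15 m/s = 59130 s = 0.6844 d.
k_1 L₀/(k_r−k_1) = 0.414×36.6/(2.08−0.414) = 15.15/1.666 = 9.095 mg/L.
e^(−k_1 t) = e^(−0.414×0.6844) = 0.7533; e^(−k_r t) = e^(−2.08×0.6844) = 0.2409.
D = 9.095 × (0.7533 − 0.2409) + 1.38 × 0.2409 = 4.660 + 0.3324 = 4.993 mg/L.
DO = C_s − D = 10.3 − 4.993 = 5.307 mg/L.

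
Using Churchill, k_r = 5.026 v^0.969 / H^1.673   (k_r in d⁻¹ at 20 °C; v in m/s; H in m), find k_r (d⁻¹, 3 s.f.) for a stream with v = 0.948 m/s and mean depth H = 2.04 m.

k_r = 5.026 × 0.948^0.969 / 2.04^1.673 = 5.026 × 0.9496 / 3.296 = 1.448 d⁻¹.

k_r ≈ 1.45 d⁻¹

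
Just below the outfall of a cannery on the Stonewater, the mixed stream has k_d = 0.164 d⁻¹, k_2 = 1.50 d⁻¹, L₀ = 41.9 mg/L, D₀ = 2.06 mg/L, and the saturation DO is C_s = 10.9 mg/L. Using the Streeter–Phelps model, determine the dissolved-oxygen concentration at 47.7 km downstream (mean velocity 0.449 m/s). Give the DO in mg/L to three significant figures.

DO ≈ 7.18 mg/L

Travel time t = x/v = 47.7 km / (0.449 m/s) = 47700 m / 0.449 m/s = 106200 s = 1.230 d.
k_d L₀/(k_2−k_d) = 0.164×41.9/(1.50−0.164) = 6.872/1.336 = 5.143 mg/L.
e^(−k_d t) = e^(−0.164×1.230) = 0.8174; e^(−k_2 t) = e^(−1.50×1.230) = 0.1581.
D = 5.143 × (0.8174 − 0.1581) + 2.06 × 0.1581 = 3.391 + 0.3257 = 3.717 mg/L.
DO = C_s − D = 10.9 − 3.717 = 7.183 mg/L.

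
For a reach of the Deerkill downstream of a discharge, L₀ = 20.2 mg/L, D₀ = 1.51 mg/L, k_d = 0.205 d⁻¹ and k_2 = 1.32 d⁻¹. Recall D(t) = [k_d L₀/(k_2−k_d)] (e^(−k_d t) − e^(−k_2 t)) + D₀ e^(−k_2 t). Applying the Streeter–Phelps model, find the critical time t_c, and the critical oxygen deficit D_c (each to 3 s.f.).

At the critical point dD/dt = 0, so k_d L₀ e^(−k_d t) = k_2 D. Substituting D(t) from the Streeter–Phelps equation and solving for t gives
t_c = ln[(k_2/k_d)(1 − D₀(k_2−k_d)/(k_d L₀))] / (k_2−k_d).
Here k_2−k_d = 1.115 d⁻¹ and 1 − D₀(k_2−k_d)/(k_d L₀) = 1 − 1.51×1.115/(0.205×20.2) = 0.5934, so
t_c = ln(6.439 × 0.5934) / 1.115 = 1.341 / 1.115 = 1.202 d.
D_c = (k_d/k_2) L₀ e^(−k_d t_c) = (0.205/1.32) × 20.2 × e^(−0.205×1.202) = 0.1553 × 20.2 × 0.7816 = 2.452 mg/L.

t_c ≈ 1.20 d; D_c ≈ 2.45 mg/L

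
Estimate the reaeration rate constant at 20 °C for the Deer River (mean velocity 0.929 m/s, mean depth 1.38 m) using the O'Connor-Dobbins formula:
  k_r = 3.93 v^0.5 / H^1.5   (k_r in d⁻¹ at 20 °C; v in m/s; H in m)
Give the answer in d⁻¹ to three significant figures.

k_r = 3.93 × 0.929^0.5 / 1.38^1.5 = 3.93 × 0.9638 / 1.621 = 2.337 d⁻¹.

k_r ≈ 2.34 d⁻¹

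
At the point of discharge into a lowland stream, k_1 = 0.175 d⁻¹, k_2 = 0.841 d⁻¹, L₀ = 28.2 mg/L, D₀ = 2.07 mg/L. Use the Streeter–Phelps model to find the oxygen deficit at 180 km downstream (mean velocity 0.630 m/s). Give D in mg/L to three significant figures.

Travel time t = x/v = 180 km / (0.630 m/s) = 180000 m / 0.630 m/s = 285700 s = 3.307 d.
k_1 L₀/(k_2−k_1) = 0.175×28.2/(0.841−0.175) = 4.935/0.6660 = 7.410 mg/L.
e^(−k_1 t) = e^(−0.175×3.307) = 0.5606; e^(−k_2 t) = e^(−0.841×3.307) = 0.06197.
D = 7.410 × (0.5606 − 0.06197) + 2.07 × 0.06197 = 3.695 + 0.1283 = 3.823 mg/L.

D ≈ 3.82 mg/L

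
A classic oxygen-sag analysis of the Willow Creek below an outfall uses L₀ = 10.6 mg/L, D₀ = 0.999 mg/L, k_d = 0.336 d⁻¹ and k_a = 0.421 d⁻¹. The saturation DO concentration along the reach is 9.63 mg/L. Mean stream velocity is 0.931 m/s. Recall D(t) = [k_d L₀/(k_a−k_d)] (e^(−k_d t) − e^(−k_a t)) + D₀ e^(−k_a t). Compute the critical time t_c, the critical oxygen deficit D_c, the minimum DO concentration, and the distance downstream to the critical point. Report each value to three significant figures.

With k_a/k_d = 1.253 and 1 − D₀(k_a−k_d)/(k_d L₀) = 0.9762,
t_c = ln(1.253 × 0.9762) / (0.421 − 0.336) = ln(1.223) / 0.08500 = 0.2014/0.08500 = 2.369 d.
L(t_c) = L₀ e^(−k_d t_c) = 10.6 × 0.4511 = 4.782 mg/L, and at the critical point k_a D_c = k_d L, so D_c = (0.336/0.421) × 4.782 = 3.816 mg/L.
Minimum DO = C_s − D_c = 9.63 − 3.816 = 5.814 mg/L.
x_c = v t_c = 0.931 m/s × 2.369 d × 86400 s/d = 190600 m ≈ 191 km.

t_c ≈ 2.37 d; D_c ≈ 3.82 mg/L; min DO ≈ 5.81 mg/L; x_c ≈ 191 km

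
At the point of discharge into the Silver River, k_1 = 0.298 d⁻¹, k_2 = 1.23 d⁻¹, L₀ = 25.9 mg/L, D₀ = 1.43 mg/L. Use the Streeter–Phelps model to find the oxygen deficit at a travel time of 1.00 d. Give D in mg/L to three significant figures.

D ≈ 4.14 mg/L

k_1 L₀/(k_2−k_1) = 0.298×25.9/(1.23−0.298) = 7.718/0.9320 = 8.281 mg/L.
e^(−k_1 t) = e^(−0.298×1.000) = 0.7423; e^(−k_2 t) = e^(−1.23×1.000) = 0.2923.
D = 8.281 × (0.7423 − 0.2923) + 1.43 × 0.2923 = 3.727 + 0.4180 = 4.145 mg/L.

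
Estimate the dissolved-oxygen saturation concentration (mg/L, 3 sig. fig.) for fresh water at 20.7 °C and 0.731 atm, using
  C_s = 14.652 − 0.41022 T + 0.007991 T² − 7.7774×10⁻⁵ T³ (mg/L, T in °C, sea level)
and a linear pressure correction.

C_s ≈ 6.50 mg/L

At sea level: C_s = 14.652 − 0.41022×20.7 + 0.007991×20.7² − 7.7774×10⁻⁵×20.7³ = 8.895 mg/L.
Pressure correction: C_s' = 8.895 × 0.731 = 6.502 mg/L.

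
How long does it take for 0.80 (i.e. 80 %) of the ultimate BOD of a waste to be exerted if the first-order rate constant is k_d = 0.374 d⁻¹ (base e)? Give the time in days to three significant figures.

t ≈ 4.30 d

y/L₀ = 1 − e^(−k_d t) = 0.80 ⇒ e^(−k_d t) = 0.200
t = −ln(0.200) / 0.374 = 1.609 / 0.374 = 4.303 d.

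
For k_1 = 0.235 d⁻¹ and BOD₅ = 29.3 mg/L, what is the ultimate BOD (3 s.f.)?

L₀ ≈ 42.4 mg/L

BOD₅ = L₀(1 − e^(−5k_1)) ⇒ L₀ = BOD₅ / (1 − e^(−5×0.235))
= 29.3 / (1 − 0.3088) = 29.3 / 0.6912 = 42.39 mg/L.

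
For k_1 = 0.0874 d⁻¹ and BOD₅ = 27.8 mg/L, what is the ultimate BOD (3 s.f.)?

L₀ ≈ 78.5 mg/L

BOD₅ = L₀(1 − e^(−5k_1)) ⇒ L₀ = BOD₅ / (1 − e^(−5×0.0874))
= 27.8 / (1 − 0.6460) = 27.8 / 0.3540 = 78.52 mg/L.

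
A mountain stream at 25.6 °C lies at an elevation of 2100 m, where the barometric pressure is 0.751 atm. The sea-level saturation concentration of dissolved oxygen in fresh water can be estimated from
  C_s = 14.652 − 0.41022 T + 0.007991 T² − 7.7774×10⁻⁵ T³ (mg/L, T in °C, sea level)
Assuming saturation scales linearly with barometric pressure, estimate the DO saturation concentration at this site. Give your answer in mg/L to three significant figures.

At sea level: C_s = 14.652 − 0.41022×25.6 + 0.007991×25.6² − 7.7774×10⁻⁵×25.6³ = 8.083 mg/L.
Pressure correction: C_s' = 8.083 × 0.751 = 6.070 mg/L.

C_s ≈ 6.07 mg/L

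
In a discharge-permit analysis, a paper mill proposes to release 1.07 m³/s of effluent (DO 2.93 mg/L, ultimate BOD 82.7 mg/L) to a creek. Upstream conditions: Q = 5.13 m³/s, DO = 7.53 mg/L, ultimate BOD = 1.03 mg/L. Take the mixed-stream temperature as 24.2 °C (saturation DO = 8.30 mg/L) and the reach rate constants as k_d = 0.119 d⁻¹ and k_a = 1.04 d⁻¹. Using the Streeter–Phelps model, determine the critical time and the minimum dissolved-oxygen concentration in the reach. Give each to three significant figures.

Mixed DO = (5.13×7.53 + 1.07×2.93)/(5.13+1.07) = 41.76/6.200 = 6.736 mg/L.
Mixed L₀ = (5.13×1.03 + 1.07×82.7)/(6.200) = 93.77/6.200 = 15.12 mg/L.
Initial deficit D₀ = C_s − DO₀ = 8.30 − 6.736 = 1.564 mg/L.
t_c = (1/0.9210) ln[(1.04/0.119)(1 − 1.564×0.9210/(0.119×15.12))] = 1.086 × ln(1.746) = 0.6049 d.
D_c = (0.119/1.04) × 15.12 × e^(−0.119×0.6049) = 0.1144 × 15.12 × 0.9305 = 1.610 mg/L.
Minimum DO = 8.30 − 1.610 = 6.690 mg/L.

t_c ≈ 0.605 d; minimum DO ≈ 6.69 mg/L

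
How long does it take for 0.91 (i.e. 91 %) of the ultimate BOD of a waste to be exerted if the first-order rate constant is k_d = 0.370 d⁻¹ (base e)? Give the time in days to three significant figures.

t ≈ 6.51 d

y/L₀ = 1 − e^(−k_d t) = 0.91 ⇒ e^(−k_d t) = 0.0900
t = −ln(0.0900) / 0.370 = 2.408 / 0.370 = 6.508 d.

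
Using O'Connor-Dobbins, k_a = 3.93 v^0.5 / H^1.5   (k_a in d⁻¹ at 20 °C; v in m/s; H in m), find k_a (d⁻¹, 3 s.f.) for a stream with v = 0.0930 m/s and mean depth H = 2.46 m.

k_a = 3.93 × 0.0930^0.5 / 2.46^1.5 = 3.93 × 0.3050 / 3.858 = 0.3106 d⁻¹.

k_a ≈ 0.311 d⁻¹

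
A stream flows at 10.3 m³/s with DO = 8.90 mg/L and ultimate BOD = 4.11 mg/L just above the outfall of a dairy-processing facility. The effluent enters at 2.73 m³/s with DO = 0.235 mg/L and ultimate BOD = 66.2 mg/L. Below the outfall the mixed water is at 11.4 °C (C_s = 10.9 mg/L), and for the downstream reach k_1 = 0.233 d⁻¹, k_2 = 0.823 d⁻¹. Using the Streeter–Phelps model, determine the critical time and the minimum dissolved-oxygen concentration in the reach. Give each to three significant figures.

Mixed DO = (10.3×8.90 + 2.73×0.235)/(10.3+2.73) = 92.31/13.03 = 7.085 mg/L.
Mixed L₀ = (10.3×4.11 + 2.73×66.2)/(13.03) = 223.1/13.03 = 17.12 mg/L.
Initial deficit D₀ = C_s − DO₀ = 10.9 − 7.085 = 3.815 mg/L.
t_c = (1/0.5900) ln[(0.823/0.233)(1 − 3.815×0.5900/(0.233×17.12))] = 1.695 × ln(1.539) = 0.7304 d.
D_c = (0.233/0.823) × 17.12 × e^(−0.233×0.7304) = 0.2831 × 17.12 × 0.8435 = 4.088 mg/L.
Minimum DO = 10.9 − 4.088 = 6.812 mg/L.

t_c ≈ 0.730 d; minimum DO ≈ 6.81 mg/L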